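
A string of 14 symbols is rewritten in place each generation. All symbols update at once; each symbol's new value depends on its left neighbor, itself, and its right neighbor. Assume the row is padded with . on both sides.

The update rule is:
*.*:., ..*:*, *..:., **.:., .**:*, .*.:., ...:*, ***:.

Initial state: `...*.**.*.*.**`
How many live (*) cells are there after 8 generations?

***..*......*.
*...*..*****..
..**..**.....*
***..**..****.
*...**..**....
..***..**..***
***...**..**..
*...***..**..*
count of *: 7

7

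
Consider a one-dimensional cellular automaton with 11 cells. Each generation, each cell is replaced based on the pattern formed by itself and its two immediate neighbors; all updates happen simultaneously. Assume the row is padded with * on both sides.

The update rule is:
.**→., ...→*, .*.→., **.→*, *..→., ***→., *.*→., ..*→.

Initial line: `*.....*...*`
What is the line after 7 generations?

*.***...*..
*...*.*....
*.*.....**.
*...***..*.
*.*...*....
*...*...**.
*.*...*..*.

*.*...*..*.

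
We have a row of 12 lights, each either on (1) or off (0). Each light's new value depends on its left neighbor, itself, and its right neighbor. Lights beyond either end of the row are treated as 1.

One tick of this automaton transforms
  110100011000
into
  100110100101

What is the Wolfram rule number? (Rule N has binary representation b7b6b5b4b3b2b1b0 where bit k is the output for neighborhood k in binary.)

position 0: 111 → 1  (bit 7 = 1)
position 1: 110 → 0  (bit 6 = 0)
position 2: 101 → 0  (bit 5 = 0)
position 4: 100 → 1  (bit 4 = 1)
position 7: 011 → 0  (bit 3 = 0)
position 3: 010 → 1  (bit 2 = 1)
position 6: 001 → 1  (bit 1 = 1)
position 5: 000 → 0  (bit 0 = 0)
bits b7..b0 = 10010110 = 150

150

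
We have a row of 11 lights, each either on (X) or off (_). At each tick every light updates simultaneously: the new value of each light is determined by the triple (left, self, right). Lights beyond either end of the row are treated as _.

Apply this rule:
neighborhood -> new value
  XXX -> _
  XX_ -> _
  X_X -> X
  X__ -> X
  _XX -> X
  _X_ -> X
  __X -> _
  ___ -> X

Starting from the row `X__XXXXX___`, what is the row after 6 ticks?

X_XXX_X____

XX_X____XXX
X_XXXXX_X__
XXX____XXXX
X__XXX_X___
XX_X__XXXXX
X_XXX_X____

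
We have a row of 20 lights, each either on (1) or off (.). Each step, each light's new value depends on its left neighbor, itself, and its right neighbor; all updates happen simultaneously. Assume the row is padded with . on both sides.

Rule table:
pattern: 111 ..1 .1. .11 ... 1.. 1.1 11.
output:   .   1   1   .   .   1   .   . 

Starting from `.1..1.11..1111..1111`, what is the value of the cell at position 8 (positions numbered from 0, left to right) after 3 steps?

11111...11....11....
.....1.1..1..1..1...
....11.11111111111..
position 8 holds 1

1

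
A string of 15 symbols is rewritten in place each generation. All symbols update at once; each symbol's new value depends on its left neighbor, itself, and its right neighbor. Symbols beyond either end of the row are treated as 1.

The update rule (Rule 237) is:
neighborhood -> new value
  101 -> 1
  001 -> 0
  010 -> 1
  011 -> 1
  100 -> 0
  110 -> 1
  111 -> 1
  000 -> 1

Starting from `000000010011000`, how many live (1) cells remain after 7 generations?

generation 1: 011111010011010
generation 2: 111111110011111
generation 3: 111111110011111  (fixed point — unchanged through generation 7)
count of 1: 13

13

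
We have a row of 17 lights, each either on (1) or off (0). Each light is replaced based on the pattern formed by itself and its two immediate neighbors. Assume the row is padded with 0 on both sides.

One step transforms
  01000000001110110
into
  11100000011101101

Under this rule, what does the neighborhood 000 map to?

At position 3 the neighborhood is 000; the next row has 0 there.

0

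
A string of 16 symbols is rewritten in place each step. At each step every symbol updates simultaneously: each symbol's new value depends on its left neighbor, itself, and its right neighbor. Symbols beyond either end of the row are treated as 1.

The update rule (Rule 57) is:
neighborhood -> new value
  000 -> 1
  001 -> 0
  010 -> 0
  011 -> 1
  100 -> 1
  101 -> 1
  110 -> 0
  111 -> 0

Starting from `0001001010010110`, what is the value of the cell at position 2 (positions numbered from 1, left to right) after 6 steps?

1

1100100101001101
0010010010101011
1001001001010110
0100100100101101
1010010010011011
0101001001010110
position 2 holds 1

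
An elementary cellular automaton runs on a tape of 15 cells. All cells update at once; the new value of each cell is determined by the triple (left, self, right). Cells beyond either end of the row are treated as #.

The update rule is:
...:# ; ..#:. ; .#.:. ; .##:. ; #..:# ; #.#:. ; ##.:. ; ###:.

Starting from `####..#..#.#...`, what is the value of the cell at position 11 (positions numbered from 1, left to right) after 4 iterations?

iteration 1: ....#..#....##.
iteration 2: ###..#..###....
iteration 3: ...#..#....###.
iteration 4: ##..#..###.....
position 11 holds .

.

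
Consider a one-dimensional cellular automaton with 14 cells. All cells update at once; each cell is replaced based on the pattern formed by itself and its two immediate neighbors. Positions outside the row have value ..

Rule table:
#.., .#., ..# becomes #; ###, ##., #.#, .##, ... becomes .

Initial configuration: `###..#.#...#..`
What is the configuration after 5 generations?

...###.##.###.
..#..........#
.###........##
#...#......#..
##.###....###.

##.###....###.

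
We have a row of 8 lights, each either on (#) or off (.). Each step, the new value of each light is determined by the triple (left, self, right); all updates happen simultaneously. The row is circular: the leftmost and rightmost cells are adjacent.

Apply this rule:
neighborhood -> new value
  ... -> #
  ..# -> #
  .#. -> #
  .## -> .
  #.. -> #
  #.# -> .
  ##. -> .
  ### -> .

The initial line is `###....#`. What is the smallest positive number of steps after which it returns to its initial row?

...####.
###....#

2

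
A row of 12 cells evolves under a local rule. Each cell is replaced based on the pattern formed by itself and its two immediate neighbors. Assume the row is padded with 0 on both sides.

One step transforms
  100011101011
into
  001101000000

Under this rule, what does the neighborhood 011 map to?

At position 4 the neighborhood is 011; the next row has 0 there.

0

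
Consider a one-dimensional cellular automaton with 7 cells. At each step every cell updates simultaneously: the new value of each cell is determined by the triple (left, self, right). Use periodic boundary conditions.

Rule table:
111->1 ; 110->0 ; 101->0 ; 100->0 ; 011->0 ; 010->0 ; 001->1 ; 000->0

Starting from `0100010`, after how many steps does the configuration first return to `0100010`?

7

1000100
0001001
0010010
0100100
1001000
0010001
0100010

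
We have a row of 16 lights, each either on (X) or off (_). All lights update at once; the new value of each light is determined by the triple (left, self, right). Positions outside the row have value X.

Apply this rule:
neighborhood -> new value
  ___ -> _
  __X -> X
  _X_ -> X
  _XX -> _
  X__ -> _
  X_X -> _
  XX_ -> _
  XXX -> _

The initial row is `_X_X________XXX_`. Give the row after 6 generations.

_X_X_______X____
_X_X______XX___X
_X_X_____X____X_
_X_X____XX___XX_
_X_X___X____X___
_X_X__XX___XX__X

_X_X__XX___XX__X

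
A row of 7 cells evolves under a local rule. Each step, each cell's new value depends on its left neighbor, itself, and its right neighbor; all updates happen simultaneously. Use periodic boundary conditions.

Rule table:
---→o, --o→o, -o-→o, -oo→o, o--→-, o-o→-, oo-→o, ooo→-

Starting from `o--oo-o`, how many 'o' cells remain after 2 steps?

step 1: o-ooo-o
step 2: o-o-o-o
count of o: 4

4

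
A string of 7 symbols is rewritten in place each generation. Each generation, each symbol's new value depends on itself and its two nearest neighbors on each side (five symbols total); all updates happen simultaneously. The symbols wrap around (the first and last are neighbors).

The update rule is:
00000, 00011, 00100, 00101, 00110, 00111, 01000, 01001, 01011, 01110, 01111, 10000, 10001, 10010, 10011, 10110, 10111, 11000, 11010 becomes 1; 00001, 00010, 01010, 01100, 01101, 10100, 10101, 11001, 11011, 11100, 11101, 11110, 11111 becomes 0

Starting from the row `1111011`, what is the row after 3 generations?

0000011
1110110
1100100

1100100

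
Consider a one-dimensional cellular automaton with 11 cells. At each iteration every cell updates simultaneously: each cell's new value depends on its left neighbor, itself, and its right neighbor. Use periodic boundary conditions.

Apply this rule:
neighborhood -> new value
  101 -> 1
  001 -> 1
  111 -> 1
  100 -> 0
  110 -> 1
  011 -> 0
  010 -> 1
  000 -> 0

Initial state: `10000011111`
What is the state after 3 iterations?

iteration 1: 10000101111
iteration 2: 10001110111
iteration 3: 10010111011

10010111011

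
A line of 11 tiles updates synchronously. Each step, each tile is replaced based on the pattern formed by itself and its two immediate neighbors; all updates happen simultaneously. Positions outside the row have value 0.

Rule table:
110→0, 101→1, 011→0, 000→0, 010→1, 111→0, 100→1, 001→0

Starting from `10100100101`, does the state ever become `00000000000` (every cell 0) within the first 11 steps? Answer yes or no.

no

step 1: 11110110111
step 2: 00001001000
step 3: 00001101100
step 4: 00000010010
step 5: 00000011011
step 6: 00000000100
step 7: 00000000110
step 8: 00000000001
step 9: 00000000001  (fixed point — unchanged through step 11)
step 11 is 00000000001, still not uniform 0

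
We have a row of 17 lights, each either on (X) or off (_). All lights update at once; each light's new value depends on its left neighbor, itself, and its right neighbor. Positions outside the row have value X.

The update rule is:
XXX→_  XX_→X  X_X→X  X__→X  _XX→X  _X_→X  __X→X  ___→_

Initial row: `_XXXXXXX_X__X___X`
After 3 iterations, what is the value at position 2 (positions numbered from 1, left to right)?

X

XX_____XXXXXXX_XX
_XX___XX_____XXX_
XXXX_XXXX___XX_XX
position 2 holds X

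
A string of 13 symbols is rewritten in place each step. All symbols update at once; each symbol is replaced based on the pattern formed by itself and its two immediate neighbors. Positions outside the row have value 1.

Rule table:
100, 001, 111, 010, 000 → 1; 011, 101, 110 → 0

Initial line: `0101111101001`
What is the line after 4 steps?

1111111111011

0100111001110
0111010110100
0010010000111
1111111111011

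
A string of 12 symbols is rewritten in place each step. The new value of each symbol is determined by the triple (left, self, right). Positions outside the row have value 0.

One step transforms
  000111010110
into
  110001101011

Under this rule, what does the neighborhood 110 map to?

1

At position 5 the neighborhood is 110; the next row has 1 there.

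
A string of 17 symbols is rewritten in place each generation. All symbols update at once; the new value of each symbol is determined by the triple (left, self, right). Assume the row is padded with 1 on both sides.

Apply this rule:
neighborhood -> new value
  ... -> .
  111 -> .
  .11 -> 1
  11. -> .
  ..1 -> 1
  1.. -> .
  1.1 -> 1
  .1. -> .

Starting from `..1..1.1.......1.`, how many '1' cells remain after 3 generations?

generation 1: .1..1.1.......1.1
generation 2: 1..1.1.......1.11
generation 3: ..1.1.......1.11.
count of 1: 5

5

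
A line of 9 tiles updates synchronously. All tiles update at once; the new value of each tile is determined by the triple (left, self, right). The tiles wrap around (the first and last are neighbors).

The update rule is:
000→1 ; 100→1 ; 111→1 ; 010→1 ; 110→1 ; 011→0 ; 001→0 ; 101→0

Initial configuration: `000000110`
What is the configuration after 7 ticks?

tick 1: 111110011
tick 2: 111111001
tick 3: 111111100
tick 4: 011111110
tick 5: 001111111
tick 6: 100111111
tick 7: 110011111

110011111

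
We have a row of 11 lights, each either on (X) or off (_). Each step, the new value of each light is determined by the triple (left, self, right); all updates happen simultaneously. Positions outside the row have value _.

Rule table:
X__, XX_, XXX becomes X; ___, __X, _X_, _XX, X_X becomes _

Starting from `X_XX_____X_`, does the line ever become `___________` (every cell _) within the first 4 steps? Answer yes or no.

___XX_____X
____XX_____
_____XX____
______XX___
step 4 is ______XX___, still not uniform _

no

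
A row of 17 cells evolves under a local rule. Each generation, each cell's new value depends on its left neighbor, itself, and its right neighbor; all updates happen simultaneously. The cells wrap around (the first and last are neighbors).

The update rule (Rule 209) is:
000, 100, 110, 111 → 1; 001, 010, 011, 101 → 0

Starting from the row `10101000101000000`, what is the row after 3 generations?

11111001111001111

00000110000111110
11110011110011111
11111001111001111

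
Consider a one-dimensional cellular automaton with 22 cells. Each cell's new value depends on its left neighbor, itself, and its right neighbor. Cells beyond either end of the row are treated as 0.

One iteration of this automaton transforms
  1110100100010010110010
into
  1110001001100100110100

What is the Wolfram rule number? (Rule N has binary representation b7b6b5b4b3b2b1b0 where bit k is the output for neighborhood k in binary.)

position 1: 111 → 1  (bit 7 = 1)
position 2: 110 → 1  (bit 6 = 1)
position 3: 101 → 0  (bit 5 = 0)
position 5: 100 → 0  (bit 4 = 0)
position 0: 011 → 1  (bit 3 = 1)
position 4: 010 → 0  (bit 2 = 0)
position 6: 001 → 1  (bit 1 = 1)
position 9: 000 → 1  (bit 0 = 1)
bits b7..b0 = 11001011 = 203

203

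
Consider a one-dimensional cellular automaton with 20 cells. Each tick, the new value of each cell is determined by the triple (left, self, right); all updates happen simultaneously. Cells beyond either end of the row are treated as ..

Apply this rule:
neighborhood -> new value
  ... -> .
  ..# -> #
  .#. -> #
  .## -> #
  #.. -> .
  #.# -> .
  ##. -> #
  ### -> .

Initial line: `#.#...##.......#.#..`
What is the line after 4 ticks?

#.#.##.#...###.#.#..

#.#..###......##.#..
#.#.##.#.....###.#..
#.#.##.#....##.#.#..
#.#.##.#...###.#.#..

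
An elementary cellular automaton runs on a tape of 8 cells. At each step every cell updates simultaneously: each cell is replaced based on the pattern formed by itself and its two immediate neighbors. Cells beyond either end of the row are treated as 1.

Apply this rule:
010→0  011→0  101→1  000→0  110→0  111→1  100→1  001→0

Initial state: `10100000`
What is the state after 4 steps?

10101010

step 1: 01010000
step 2: 10101000
step 3: 01010100
step 4: 10101010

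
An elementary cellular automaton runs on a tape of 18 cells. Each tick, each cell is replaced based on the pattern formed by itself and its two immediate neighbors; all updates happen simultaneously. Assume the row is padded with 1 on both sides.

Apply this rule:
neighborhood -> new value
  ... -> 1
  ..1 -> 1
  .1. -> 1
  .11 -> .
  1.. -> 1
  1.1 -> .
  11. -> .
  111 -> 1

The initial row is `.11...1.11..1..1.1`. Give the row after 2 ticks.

...1111...111111..
111.11.111.1111.11

111.11.111.1111.11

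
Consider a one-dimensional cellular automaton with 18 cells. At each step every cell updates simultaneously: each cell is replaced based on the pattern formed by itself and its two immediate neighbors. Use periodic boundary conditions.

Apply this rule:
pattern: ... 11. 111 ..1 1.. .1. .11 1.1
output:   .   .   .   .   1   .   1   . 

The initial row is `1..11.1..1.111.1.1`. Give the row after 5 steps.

.1.1...1...1.....1
....1...1...1.....
.....1...1...1....
......1...1...1...
.......1...1...1..

.......1...1...1..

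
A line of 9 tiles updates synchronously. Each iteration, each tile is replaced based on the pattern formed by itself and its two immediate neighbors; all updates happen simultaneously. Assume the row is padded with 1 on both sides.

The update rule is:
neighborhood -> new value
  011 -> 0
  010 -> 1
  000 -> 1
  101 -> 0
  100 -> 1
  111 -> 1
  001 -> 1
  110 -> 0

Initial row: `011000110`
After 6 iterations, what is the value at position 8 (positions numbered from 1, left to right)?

iteration 1: 000111000
iteration 2: 111010111
iteration 3: 110010011
iteration 4: 101111101
iteration 5: 000111000  (repeats iteration 1; period 4)
iteration 6: 111010111
position 8 holds 1

1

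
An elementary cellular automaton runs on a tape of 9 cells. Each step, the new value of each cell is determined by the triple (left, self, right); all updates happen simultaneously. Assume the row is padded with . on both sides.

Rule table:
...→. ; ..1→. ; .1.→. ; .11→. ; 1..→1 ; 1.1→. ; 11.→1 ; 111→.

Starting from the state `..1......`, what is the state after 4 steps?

......1..

step 1: ...1.....
step 2: ....1....
step 3: .....1...
step 4: ......1..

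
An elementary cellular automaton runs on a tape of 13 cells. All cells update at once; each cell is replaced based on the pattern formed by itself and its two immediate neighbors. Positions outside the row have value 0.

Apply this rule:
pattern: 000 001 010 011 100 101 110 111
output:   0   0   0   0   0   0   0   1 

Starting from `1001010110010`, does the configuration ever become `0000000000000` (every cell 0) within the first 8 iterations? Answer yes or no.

iteration 1: 0000000000000
all cells are 0 at iteration 1

yes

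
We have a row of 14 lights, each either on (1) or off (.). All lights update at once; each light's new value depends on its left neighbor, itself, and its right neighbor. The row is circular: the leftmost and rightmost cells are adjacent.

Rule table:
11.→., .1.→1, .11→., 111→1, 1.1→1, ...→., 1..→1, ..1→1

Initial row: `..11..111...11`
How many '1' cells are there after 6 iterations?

iteration 1: 11..11.1.1.1..
iteration 2: ..11..11111111
iteration 3: 11..11.111111.
iteration 4: ..11..1.1111.1
iteration 5: 11..1111.11.11
iteration 6: 1.11.11.1..1.1
count of 1: 8

8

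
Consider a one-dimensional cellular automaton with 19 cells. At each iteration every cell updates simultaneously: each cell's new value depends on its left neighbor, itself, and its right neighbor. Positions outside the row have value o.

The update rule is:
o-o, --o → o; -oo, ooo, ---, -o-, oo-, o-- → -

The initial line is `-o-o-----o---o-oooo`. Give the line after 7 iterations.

--o---o-o----o-o-o-

o-o-----o---o-o----
-o-----o---o-o----o
o-----o---o-o----o-
-----o---o-o----o-o
----o---o-o----o-o-
---o---o-o----o-o-o
--o---o-o----o-o-o-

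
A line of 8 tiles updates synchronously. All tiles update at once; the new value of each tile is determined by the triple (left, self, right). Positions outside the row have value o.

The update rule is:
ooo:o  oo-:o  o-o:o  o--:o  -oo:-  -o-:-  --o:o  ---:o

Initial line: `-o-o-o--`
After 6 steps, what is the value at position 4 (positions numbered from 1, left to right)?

o-o-o-oo
oo-o-o-o
ooo-o-o-
oooo-o-o
ooooo-o-
oooooo-o
position 4 holds o

o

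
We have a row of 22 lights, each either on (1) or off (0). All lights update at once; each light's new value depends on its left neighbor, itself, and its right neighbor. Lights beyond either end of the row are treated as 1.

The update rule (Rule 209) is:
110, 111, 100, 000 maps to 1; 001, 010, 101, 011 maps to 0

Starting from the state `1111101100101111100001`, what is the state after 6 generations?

1111100110000111111100
1111110011110011111110
1111111001111001111110
1111111100111100111110
1111111110011110011110
1111111111001111001110

1111111111001111001110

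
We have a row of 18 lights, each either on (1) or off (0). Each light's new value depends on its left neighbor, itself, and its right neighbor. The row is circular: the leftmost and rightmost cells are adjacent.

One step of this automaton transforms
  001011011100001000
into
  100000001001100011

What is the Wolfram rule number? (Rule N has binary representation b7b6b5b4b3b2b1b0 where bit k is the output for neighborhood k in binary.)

129

position 8: 111 → 1  (bit 7 = 1)
position 5: 110 → 0  (bit 6 = 0)
position 3: 101 → 0  (bit 5 = 0)
position 10: 100 → 0  (bit 4 = 0)
position 4: 011 → 0  (bit 3 = 0)
position 2: 010 → 0  (bit 2 = 0)
position 1: 001 → 0  (bit 1 = 0)
position 0: 000 → 1  (bit 0 = 1)
bits b7..b0 = 10000001 = 129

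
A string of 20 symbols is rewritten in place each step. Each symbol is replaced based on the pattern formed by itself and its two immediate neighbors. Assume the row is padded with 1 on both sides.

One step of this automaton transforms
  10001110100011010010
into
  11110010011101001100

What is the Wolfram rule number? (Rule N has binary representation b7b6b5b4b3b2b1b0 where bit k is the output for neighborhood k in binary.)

position 5: 111 → 0  (bit 7 = 0)
position 0: 110 → 1  (bit 6 = 1)
position 7: 101 → 0  (bit 5 = 0)
position 1: 100 → 1  (bit 4 = 1)
position 4: 011 → 0  (bit 3 = 0)
position 8: 010 → 0  (bit 2 = 0)
position 3: 001 → 1  (bit 1 = 1)
position 2: 000 → 1  (bit 0 = 1)
bits b7..b0 = 01010011 = 83

83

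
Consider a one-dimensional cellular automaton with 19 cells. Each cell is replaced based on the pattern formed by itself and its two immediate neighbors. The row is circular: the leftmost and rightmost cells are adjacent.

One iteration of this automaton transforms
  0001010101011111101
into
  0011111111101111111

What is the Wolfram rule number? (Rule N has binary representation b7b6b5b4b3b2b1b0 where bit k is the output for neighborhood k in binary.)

230

position 12: 111 → 1  (bit 7 = 1)
position 16: 110 → 1  (bit 6 = 1)
position 4: 101 → 1  (bit 5 = 1)
position 0: 100 → 0  (bit 4 = 0)
position 11: 011 → 0  (bit 3 = 0)
position 3: 010 → 1  (bit 2 = 1)
position 2: 001 → 1  (bit 1 = 1)
position 1: 000 → 0  (bit 0 = 0)
bits b7..b0 = 11100110 = 230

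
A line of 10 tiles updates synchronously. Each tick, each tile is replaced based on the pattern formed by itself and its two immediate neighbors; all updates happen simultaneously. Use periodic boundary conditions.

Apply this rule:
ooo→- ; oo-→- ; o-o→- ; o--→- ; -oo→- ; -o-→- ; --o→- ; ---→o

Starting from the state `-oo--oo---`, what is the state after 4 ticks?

-oooooo---

--------oo
-oooooo---
--------oo  (repeats tick 1; period 2)
tick 4: -oooooo---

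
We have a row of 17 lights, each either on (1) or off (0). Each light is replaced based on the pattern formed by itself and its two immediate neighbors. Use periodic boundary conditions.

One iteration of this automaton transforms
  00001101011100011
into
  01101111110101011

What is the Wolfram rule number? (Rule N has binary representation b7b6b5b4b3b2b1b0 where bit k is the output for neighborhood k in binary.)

109

position 10: 111 → 0  (bit 7 = 0)
position 5: 110 → 1  (bit 6 = 1)
position 6: 101 → 1  (bit 5 = 1)
position 0: 100 → 0  (bit 4 = 0)
position 4: 011 → 1  (bit 3 = 1)
position 7: 010 → 1  (bit 2 = 1)
position 3: 001 → 0  (bit 1 = 0)
position 1: 000 → 1  (bit 0 = 1)
bits b7..b0 = 01101101 = 109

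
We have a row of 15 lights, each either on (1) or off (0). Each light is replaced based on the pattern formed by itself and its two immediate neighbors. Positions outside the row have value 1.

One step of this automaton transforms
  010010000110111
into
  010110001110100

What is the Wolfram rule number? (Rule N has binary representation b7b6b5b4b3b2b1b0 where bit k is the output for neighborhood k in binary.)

position 13: 111 → 0  (bit 7 = 0)
position 10: 110 → 1  (bit 6 = 1)
position 0: 101 → 0  (bit 5 = 0)
position 2: 100 → 0  (bit 4 = 0)
position 9: 011 → 1  (bit 3 = 1)
position 1: 010 → 1  (bit 2 = 1)
position 3: 001 → 1  (bit 1 = 1)
position 6: 000 → 0  (bit 0 = 0)
bits b7..b0 = 01001110 = 78

78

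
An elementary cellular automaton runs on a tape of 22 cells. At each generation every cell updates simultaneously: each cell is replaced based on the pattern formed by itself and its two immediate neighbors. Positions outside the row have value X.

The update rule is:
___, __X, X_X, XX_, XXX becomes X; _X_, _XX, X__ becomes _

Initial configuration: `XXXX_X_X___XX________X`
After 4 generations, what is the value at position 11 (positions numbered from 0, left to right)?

XXXXX_X__XX_X_XXXXXXX_
XXXXXX__X_XX_X_XXXXXXX
XXXXXX_X_X_XX_X_XXXXXX
XXXXXXX_X_X_XX_X_XXXXX
position 11 holds _

_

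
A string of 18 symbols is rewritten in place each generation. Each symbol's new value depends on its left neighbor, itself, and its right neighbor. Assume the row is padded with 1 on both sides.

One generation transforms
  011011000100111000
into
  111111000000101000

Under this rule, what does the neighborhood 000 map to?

At position 7 the neighborhood is 000; the next row has 0 there.

0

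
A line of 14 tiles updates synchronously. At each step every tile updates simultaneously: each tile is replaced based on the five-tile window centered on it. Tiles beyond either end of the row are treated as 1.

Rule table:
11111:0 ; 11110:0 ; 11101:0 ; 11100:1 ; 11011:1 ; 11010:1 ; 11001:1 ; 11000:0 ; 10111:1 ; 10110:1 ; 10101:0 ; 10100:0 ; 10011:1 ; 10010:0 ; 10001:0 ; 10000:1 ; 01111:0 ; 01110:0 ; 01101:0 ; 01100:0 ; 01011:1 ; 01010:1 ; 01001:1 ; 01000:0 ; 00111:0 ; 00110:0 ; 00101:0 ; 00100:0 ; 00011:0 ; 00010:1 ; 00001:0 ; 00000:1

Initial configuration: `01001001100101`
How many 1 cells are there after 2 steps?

6

10100110010011
01011001001100
count of 1: 6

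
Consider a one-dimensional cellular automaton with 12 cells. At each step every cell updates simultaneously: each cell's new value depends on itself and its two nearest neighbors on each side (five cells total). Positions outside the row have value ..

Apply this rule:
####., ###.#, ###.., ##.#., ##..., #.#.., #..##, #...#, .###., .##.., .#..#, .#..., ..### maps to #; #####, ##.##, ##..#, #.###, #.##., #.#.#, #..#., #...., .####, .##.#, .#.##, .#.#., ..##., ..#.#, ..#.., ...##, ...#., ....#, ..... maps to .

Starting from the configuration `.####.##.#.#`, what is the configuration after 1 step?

.#.##...#..#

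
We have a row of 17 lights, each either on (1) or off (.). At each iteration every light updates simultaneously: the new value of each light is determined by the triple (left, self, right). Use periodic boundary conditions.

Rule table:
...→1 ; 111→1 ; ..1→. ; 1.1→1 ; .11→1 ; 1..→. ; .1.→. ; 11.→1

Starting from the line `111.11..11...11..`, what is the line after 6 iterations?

111111..1111111..

111111..11.1.11..
111111..111.111..
111111..1111111..
111111..1111111..  (fixed point — unchanged through iteration 6)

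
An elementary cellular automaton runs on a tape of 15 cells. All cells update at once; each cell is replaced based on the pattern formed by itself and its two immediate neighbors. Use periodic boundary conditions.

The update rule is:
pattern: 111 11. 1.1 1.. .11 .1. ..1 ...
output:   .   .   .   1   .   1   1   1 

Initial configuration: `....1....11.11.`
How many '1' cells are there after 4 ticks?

111111111.....1
.........11111.
111111111.....1  (repeats tick 1; period 2)
tick 4: .........11111.
count of 1: 5

5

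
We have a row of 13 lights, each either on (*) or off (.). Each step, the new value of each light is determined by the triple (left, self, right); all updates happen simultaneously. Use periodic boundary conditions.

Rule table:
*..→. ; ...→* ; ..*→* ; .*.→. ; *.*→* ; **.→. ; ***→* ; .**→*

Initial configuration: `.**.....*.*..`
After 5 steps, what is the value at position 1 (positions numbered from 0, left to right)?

*

**..****.*..*
*..****.*..**
..****.*..***
.****.*..***.
****.*..***..
position 1 holds *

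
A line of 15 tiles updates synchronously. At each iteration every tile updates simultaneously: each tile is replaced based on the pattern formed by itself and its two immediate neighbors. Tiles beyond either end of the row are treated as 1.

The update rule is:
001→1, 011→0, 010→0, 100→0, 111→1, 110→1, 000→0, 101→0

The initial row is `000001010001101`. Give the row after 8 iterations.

000100001001001

000010000010100
000100000100001
001000001000010
010000010000100
000000100001001
000001000010010
000010000100100
000100001001001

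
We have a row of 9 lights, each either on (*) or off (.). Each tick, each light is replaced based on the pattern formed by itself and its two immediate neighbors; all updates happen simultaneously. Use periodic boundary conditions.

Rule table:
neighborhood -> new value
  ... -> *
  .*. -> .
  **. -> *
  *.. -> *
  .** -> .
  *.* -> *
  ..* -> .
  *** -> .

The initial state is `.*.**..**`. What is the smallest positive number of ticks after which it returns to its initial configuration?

9

*.*.**..*
**.*.**..
.**.*.**.
..**.*.**
*..**.*.*
**..**.*.
.**..**.*
*.**..**.
.*.**..**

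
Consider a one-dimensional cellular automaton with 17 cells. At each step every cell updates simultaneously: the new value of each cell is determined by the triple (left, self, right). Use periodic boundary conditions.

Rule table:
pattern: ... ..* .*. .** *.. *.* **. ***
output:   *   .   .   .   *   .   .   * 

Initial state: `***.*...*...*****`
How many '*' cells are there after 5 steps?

8

**...**..**..****
*.**...*...*..***
....**..**..*..**
***...*...*..*...
.*.**..**..*..**.
count of *: 8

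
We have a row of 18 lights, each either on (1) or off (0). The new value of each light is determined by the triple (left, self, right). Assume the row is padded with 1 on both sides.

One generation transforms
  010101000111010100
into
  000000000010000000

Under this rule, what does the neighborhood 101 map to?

0

At position 0 the neighborhood is 101; the next row has 0 there.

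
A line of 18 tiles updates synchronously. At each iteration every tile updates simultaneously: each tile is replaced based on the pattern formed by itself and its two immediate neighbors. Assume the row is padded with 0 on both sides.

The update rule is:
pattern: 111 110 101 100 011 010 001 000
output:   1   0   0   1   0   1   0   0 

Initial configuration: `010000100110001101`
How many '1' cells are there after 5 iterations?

iteration 1: 011000110001000001
iteration 2: 000100001001100001
iteration 3: 000110001100010001
iteration 4: 000001000010011001
iteration 5: 000001100011000101
count of 1: 6

6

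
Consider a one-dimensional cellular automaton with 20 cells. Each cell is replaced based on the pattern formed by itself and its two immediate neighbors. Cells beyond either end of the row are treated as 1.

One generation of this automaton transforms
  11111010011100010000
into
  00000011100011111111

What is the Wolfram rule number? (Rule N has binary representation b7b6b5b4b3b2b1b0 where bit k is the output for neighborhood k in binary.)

position 0: 111 → 0  (bit 7 = 0)
position 4: 110 → 0  (bit 6 = 0)
position 5: 101 → 0  (bit 5 = 0)
position 7: 100 → 1  (bit 4 = 1)
position 9: 011 → 0  (bit 3 = 0)
position 6: 010 → 1  (bit 2 = 1)
position 8: 001 → 1  (bit 1 = 1)
position 13: 000 → 1  (bit 0 = 1)
bits b7..b0 = 00010111 = 23

23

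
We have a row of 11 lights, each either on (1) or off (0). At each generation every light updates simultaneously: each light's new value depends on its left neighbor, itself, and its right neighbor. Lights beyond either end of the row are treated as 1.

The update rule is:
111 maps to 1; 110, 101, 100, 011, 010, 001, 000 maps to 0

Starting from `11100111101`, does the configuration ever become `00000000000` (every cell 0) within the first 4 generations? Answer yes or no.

generation 1: 11000011000
generation 2: 10000000000
generation 3: 00000000000
all cells are 0 at generation 3

yes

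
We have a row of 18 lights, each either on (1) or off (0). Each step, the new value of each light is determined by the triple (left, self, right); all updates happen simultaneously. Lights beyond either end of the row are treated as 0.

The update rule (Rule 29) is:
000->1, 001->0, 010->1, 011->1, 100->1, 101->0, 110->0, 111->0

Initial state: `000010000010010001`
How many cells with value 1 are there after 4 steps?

111011111011011101
100010000010010001
111011111011011101  (repeats step 1; period 2)
step 4: 100010000010010001
count of 1: 5

5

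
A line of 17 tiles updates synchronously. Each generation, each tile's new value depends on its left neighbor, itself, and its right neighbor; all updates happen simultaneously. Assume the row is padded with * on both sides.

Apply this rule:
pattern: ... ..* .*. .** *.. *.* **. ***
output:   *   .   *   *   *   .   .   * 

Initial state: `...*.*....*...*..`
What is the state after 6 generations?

generation 1: **.*.****.***.**.
generation 2: *..*.***..**..*..
generation 3: .*.*.**.*.*.*.**.
generation 4: .*.*.*..*.*.*.*..
generation 5: .*.*.**.*.*.*.**.  (repeats generation 3; period 2)
generation 6: .*.*.*..*.*.*.*..

.*.*.*..*.*.*.*..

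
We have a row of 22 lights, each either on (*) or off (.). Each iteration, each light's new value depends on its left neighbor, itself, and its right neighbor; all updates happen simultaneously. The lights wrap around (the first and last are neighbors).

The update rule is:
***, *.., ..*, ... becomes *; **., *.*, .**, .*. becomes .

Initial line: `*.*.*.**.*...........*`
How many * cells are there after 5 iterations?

10

iteration 1: ..........***********.
iteration 2: **********.*********.*
iteration 3: *********...*******...
iteration 4: .*******.***.*****.***
iteration 5: ..*****...*...***...*.
count of *: 10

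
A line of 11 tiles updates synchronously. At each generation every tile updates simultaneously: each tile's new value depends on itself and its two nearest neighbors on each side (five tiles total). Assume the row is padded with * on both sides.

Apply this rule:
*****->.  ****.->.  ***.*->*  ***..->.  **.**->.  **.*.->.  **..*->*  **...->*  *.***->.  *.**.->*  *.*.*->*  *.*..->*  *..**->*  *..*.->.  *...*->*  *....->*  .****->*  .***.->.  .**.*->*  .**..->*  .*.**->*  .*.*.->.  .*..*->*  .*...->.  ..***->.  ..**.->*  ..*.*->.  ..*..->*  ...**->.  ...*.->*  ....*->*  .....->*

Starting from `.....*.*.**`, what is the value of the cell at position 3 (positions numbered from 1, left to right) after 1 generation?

*

*****..**.*
position 3 holds *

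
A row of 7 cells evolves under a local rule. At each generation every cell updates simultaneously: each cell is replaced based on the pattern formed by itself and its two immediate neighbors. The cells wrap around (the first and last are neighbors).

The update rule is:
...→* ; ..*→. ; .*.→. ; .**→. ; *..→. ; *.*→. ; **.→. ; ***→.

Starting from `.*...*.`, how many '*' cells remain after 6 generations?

4

...*...
**...**
...*...  (repeats generation 1; period 2)
generation 6: **...**
count of *: 4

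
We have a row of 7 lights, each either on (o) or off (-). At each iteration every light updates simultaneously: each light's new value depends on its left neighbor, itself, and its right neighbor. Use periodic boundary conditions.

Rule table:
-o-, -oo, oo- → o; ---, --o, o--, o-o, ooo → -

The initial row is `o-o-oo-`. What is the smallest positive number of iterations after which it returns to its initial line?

1

o-o-oo-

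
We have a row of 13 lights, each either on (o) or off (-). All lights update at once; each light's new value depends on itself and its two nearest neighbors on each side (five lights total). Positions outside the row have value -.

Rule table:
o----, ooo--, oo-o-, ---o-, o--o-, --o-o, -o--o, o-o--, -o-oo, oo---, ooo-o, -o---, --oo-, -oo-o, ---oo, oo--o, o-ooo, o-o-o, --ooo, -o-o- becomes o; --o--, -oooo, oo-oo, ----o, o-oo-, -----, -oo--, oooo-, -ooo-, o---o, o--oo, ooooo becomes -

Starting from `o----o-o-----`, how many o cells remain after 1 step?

8

-oo-oooooo---
count of o: 8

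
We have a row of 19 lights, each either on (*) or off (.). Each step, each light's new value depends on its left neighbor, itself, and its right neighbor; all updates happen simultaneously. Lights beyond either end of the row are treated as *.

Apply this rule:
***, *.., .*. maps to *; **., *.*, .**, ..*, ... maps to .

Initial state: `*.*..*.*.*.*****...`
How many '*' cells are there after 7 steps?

..**.*.*.*..***.*..
*....*.*.**..*..**.
.*...*.*...*.**....
.**..*.**..*...*...
...*.*...*.**..**..
*..*.**..*...*...*.
.*.*...*.**..**..*.
count of *: 8

8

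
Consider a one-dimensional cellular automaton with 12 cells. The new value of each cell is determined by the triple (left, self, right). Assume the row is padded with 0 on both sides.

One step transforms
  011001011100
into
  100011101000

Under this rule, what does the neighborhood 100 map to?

0

At position 3 the neighborhood is 100; the next row has 0 there.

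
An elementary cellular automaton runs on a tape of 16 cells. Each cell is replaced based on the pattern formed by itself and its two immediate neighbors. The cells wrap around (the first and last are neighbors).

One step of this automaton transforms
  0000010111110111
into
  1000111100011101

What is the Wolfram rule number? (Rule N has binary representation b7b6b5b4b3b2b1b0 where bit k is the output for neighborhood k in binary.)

position 8: 111 → 0  (bit 7 = 0)
position 11: 110 → 1  (bit 6 = 1)
position 6: 101 → 1  (bit 5 = 1)
position 0: 100 → 1  (bit 4 = 1)
position 7: 011 → 1  (bit 3 = 1)
position 5: 010 → 1  (bit 2 = 1)
position 4: 001 → 1  (bit 1 = 1)
position 1: 000 → 0  (bit 0 = 0)
bits b7..b0 = 01111110 = 126

126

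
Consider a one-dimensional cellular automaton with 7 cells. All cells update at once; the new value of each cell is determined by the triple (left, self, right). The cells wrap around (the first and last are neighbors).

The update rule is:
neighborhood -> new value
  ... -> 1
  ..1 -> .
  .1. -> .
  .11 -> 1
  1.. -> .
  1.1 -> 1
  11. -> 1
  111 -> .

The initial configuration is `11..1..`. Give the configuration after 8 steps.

..11111

11.....
11.111.
1111.11
...111.
11.1.1.
111.1.1
..11.11
..11111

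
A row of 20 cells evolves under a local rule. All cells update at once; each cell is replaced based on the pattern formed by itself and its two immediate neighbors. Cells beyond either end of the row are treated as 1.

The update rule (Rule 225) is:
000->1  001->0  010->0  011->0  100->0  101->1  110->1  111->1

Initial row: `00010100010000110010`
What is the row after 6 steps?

01001001000110010001
10000000010010000100
10111111000000110000
11011111011110010110
11101111101110001011
11110111110110100101

11110111110110100101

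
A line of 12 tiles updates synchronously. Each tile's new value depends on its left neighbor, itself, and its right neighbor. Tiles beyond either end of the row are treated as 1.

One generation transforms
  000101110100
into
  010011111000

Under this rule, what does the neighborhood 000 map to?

1

At position 1 the neighborhood is 000; the next row has 1 there.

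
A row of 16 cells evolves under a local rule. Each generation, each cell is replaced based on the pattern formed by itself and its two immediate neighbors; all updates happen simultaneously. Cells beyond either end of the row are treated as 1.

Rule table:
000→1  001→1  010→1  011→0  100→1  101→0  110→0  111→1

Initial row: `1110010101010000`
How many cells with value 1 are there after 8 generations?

1101110101011111
1000100101001111
0111111101110111
0011111000100011
1101110111111101
1000100011111000
0111111101110111  (repeats generation 3; period 4)
generation 8: 0011111000100011
count of 1: 8

8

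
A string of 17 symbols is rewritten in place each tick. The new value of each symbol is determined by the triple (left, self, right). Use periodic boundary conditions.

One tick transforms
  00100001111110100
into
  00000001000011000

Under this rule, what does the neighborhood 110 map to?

At position 12 the neighborhood is 110; the next row has 1 there.

1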